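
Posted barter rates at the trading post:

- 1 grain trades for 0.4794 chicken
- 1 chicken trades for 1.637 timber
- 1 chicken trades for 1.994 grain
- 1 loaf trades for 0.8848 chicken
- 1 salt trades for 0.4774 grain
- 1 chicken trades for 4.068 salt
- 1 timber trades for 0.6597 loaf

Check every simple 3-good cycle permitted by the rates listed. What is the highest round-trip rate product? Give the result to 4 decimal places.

0.9555

timber→loaf→chicken→timber: 0.6597 × 0.8848 × 1.637 = 0.95552
grain→chicken→salt→grain: 0.4794 × 4.068 × 0.4774 = 0.93103
Maximum is timber→loaf→chicken→timber at 0.9555; no arbitrage — every cycle loses value.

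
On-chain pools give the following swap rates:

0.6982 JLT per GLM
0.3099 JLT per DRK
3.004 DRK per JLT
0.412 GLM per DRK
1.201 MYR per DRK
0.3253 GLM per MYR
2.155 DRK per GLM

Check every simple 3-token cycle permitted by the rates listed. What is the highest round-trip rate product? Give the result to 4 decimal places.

0.8641

GLM→JLT→DRK→GLM: 0.6982 × 3.004 × 0.412 = 0.86413
GLM→DRK→MYR→GLM: 2.155 × 1.201 × 0.3253 = 0.84193
Maximum is GLM→JLT→DRK→GLM at 0.8641; no arbitrage — every cycle loses value.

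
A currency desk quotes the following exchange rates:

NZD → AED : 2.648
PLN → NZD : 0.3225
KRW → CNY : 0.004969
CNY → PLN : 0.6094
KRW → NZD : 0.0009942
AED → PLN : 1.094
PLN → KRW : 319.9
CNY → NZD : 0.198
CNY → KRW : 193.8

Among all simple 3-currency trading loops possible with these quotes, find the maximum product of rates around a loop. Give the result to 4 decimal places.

0.9687

CNY→PLN→KRW→CNY: 0.6094 × 319.9 × 0.004969 = 0.96869
AED→PLN→NZD→AED: 1.094 × 0.3225 × 2.648 = 0.93425
Maximum is CNY→PLN→KRW→CNY at 0.9687; no arbitrage — every cycle loses value.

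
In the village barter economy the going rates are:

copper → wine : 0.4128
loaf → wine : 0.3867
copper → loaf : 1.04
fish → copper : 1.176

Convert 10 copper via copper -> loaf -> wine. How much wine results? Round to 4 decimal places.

10 copper × 1.04 = 10.4 loaf
10.4 loaf × 0.3867 = 4.02168 wine

4.0217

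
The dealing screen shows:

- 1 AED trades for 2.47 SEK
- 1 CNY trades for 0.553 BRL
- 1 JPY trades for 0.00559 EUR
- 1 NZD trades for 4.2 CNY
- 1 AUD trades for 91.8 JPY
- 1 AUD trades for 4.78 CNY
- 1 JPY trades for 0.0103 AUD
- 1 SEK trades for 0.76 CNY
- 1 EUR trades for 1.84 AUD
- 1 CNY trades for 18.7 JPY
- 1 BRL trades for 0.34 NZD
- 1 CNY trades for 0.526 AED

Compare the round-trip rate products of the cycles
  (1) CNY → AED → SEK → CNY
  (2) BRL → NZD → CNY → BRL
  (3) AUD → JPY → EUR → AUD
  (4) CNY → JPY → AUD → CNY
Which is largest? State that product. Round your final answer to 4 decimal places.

(1) 0.526 × 2.47 × 0.76 = 0.98741
(2) 0.34 × 4.2 × 0.553 = 0.78968
(3) 91.8 × 0.00559 × 1.84 = 0.94422
(4) 18.7 × 0.0103 × 4.78 = 0.92068
Highest is cycle (1) at 0.9874 (≤1, no arbitrage).

0.9874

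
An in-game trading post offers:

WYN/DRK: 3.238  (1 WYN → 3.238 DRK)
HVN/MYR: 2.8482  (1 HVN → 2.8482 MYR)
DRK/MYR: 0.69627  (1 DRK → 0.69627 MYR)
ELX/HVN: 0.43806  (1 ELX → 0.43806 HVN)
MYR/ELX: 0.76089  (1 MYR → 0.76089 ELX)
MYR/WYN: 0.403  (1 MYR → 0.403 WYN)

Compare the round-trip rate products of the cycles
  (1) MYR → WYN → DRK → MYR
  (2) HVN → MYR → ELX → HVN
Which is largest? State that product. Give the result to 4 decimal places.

(1) 0.403 × 3.238 × 0.69627 = 0.90857
(2) 2.8482 × 0.76089 × 0.43806 = 0.94935
Highest is cycle (2) at 0.9493 (≤1, no arbitrage).

0.9493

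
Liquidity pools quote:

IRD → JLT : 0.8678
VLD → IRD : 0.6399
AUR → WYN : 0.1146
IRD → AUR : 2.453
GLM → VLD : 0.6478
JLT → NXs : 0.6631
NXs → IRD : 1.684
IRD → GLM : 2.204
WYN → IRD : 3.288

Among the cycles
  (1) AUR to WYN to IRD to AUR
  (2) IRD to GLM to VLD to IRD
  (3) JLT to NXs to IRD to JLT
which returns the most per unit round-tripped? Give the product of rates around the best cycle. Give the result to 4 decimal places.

(1) 0.1146 × 3.288 × 2.453 = 0.92430
(2) 2.204 × 0.6478 × 0.6399 = 0.91362
(3) 0.6631 × 1.684 × 0.8678 = 0.96904
Highest is cycle (3) at 0.9690 (≤1, no arbitrage).

0.9690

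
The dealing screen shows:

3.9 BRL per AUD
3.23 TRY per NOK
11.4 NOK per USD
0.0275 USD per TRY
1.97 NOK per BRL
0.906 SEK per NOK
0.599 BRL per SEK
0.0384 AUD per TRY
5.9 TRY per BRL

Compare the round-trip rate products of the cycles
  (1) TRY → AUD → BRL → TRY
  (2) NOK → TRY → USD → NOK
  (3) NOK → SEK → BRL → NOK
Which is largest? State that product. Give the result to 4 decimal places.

(1) 0.0384 × 3.9 × 5.9 = 0.88358
(2) 3.23 × 0.0275 × 11.4 = 1.01261
(3) 0.906 × 0.599 × 1.97 = 1.06911
Highest is cycle (3) at 1.0691 (>1, arbitrage).

1.0691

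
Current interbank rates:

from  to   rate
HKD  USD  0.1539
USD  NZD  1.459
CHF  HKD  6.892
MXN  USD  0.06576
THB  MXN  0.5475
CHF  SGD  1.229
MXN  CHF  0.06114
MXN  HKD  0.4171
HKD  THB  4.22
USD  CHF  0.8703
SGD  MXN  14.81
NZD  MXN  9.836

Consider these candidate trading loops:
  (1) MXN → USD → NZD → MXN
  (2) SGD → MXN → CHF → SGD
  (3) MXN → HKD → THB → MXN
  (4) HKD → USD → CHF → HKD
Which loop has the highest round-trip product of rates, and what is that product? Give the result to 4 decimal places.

(1) 0.06576 × 1.459 × 9.836 = 0.94370
(2) 14.81 × 0.06114 × 1.229 = 1.11284
(3) 0.4171 × 4.22 × 0.5475 = 0.96369
(4) 0.1539 × 0.8703 × 6.892 = 0.92311
Highest is cycle (2) at 1.1128 (>1, arbitrage).

1.1128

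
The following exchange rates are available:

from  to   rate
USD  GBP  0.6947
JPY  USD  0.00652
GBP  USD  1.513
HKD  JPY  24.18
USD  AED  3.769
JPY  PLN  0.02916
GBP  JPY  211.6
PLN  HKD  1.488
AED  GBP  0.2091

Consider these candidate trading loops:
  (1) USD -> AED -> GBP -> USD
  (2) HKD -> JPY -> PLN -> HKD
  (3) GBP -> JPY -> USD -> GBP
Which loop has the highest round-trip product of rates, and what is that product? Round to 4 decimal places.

1.1924

(1) 3.769 × 0.2091 × 1.513 = 1.19239
(2) 24.18 × 0.02916 × 1.488 = 1.04917
(3) 211.6 × 0.00652 × 0.6947 = 0.95843
Highest is cycle (1) at 1.1924 (>1, arbitrage).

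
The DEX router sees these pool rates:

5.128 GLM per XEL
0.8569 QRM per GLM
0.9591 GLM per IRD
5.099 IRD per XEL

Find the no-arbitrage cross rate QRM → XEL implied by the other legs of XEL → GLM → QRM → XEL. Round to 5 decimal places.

0.22757

Known legs of the cycle: 5.128 × 0.8569 = 4.3941832
For no arbitrage the full-cycle product must be 1, so the missing rate is 1 / 4.3941832 ≈ 0.2275736.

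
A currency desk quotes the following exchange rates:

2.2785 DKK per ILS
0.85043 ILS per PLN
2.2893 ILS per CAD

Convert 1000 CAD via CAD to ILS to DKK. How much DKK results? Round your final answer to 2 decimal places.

1000 CAD × 2.2893 = 2289.3 ILS
2289.3 ILS × 2.2785 = 5216.17005 DKK

5216.17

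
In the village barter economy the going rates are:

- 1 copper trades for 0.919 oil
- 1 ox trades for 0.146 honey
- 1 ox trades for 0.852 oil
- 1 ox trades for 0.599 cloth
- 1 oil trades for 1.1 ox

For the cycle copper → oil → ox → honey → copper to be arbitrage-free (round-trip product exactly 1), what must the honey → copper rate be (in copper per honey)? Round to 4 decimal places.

6.7755

Known legs of the cycle: 0.919 × 1.1 × 0.146 = 0.1475914
For no arbitrage the full-cycle product must be 1, so the missing rate is 1 / 0.1475914 ≈ 6.775463.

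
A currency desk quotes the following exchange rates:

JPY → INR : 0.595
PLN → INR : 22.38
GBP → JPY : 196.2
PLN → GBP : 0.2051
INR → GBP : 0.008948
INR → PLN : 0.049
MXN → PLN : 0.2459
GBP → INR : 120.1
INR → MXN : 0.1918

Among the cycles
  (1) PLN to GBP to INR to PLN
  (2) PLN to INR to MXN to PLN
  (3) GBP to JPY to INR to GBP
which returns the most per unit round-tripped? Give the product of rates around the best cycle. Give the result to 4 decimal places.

1.2070

(1) 0.2051 × 120.1 × 0.049 = 1.20699
(2) 22.38 × 0.1918 × 0.2459 = 1.05552
(3) 196.2 × 0.595 × 0.008948 = 1.04458
Highest is cycle (1) at 1.2070 (>1, arbitrage).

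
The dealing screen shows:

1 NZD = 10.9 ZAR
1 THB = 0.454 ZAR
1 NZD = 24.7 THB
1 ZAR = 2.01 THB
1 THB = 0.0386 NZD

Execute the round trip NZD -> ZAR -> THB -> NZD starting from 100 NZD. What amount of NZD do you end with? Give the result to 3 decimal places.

100 NZD × 10.9 = 1090 ZAR
1090 ZAR × 2.01 = 2190.9 THB
2190.9 THB × 0.0386 = 84.56874 NZD

84.569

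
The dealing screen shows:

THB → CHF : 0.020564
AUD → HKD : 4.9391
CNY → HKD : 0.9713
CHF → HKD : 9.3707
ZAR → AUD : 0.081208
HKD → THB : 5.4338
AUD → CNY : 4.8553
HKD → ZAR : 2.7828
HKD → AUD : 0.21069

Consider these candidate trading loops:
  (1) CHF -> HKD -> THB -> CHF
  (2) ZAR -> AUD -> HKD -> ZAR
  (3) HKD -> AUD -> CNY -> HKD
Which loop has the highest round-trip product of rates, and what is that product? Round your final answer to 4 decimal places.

(1) 9.3707 × 5.4338 × 0.020564 = 1.04709
(2) 0.081208 × 4.9391 × 2.7828 = 1.11617
(3) 0.21069 × 4.8553 × 0.9713 = 0.99360
Highest is cycle (2) at 1.1162 (>1, arbitrage).

1.1162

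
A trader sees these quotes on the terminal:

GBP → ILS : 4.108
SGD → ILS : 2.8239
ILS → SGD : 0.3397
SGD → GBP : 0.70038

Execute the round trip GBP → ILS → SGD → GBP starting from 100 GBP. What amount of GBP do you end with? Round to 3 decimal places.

97.737

100 GBP × 4.108 = 410.8 ILS
410.8 ILS × 0.3397 = 139.54876 SGD
139.54876 SGD × 0.70038 = 97.7371605288 GBP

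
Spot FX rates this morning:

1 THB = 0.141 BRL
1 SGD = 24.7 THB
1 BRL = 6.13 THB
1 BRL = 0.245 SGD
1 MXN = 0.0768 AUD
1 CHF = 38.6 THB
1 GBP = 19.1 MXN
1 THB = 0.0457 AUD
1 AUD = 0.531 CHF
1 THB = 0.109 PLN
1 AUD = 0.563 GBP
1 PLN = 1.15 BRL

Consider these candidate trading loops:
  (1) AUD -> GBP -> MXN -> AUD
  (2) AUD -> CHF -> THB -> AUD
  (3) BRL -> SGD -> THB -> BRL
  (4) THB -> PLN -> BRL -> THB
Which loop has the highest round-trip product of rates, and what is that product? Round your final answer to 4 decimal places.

(1) 0.563 × 19.1 × 0.0768 = 0.82585
(2) 0.531 × 38.6 × 0.0457 = 0.93669
(3) 0.245 × 24.7 × 0.141 = 0.85326
(4) 0.109 × 1.15 × 6.13 = 0.76840
Highest is cycle (2) at 0.9367 (≤1, no arbitrage).

0.9367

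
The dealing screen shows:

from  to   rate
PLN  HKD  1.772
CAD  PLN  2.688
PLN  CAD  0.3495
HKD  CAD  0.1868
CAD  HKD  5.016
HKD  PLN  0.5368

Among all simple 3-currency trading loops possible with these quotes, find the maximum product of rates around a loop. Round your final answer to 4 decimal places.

PLN→CAD→HKD→PLN: 0.3495 × 5.016 × 0.5368 = 0.94106
PLN→HKD→CAD→PLN: 1.772 × 0.1868 × 2.688 = 0.88975
Maximum is PLN→CAD→HKD→PLN at 0.9411; no arbitrage — every cycle loses value.

0.9411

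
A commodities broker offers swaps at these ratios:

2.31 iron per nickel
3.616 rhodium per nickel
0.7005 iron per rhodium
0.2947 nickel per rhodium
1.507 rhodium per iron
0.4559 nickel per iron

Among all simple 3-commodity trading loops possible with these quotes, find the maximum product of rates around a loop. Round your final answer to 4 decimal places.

rhodium→iron→nickel→rhodium: 0.7005 × 0.4559 × 3.616 = 1.15480
rhodium→nickel→iron→rhodium: 0.2947 × 2.31 × 1.507 = 1.02590
Maximum is rhodium→iron→nickel→rhodium at 1.1548; arbitrage exists.

1.1548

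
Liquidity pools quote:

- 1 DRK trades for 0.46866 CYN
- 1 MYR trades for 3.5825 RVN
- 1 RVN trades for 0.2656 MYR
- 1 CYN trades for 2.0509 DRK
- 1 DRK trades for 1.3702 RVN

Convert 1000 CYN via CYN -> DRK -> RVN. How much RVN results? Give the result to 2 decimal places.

2810.14

1000 CYN × 2.0509 = 2050.9 DRK
2050.9 DRK × 1.3702 = 2810.14318 RVN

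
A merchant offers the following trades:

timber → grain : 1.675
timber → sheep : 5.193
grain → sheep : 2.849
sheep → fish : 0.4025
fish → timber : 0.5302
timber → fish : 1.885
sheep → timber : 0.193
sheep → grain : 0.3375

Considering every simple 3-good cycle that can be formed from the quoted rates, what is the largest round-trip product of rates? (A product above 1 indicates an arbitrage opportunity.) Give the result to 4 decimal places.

1.1082

sheep→fish→timber→sheep: 0.4025 × 0.5302 × 5.193 = 1.10821
sheep→timber→grain→sheep: 0.193 × 1.675 × 2.849 = 0.92101
Maximum is sheep→fish→timber→sheep at 1.1082; arbitrage exists.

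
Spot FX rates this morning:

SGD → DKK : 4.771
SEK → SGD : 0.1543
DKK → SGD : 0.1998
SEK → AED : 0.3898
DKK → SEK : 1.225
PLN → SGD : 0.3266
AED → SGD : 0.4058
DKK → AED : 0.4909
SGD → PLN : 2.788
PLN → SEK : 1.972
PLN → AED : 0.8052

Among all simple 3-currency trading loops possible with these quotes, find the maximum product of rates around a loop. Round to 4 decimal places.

DKK→AED→SGD→DKK: 0.4909 × 0.4058 × 4.771 = 0.95042
PLN→AED→SGD→PLN: 0.8052 × 0.4058 × 2.788 = 0.91098
DKK→SEK→SGD→DKK: 1.225 × 0.1543 × 4.771 = 0.90180
PLN→SEK→SGD→PLN: 1.972 × 0.1543 × 2.788 = 0.84833
Maximum is DKK→AED→SGD→DKK at 0.9504; no arbitrage — every cycle loses value.

0.9504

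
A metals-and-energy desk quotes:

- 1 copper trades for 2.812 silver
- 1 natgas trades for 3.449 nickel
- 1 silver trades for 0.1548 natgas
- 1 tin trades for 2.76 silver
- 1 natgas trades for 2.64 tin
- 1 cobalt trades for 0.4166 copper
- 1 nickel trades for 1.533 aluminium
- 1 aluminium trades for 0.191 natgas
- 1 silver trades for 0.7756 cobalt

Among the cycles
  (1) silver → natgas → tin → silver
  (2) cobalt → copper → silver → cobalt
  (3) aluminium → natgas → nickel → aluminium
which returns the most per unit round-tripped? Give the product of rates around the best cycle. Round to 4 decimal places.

1.1279

(1) 0.1548 × 2.64 × 2.76 = 1.12793
(2) 0.4166 × 2.812 × 0.7756 = 0.90860
(3) 0.191 × 3.449 × 1.533 = 1.00988
Highest is cycle (1) at 1.1279 (>1, arbitrage).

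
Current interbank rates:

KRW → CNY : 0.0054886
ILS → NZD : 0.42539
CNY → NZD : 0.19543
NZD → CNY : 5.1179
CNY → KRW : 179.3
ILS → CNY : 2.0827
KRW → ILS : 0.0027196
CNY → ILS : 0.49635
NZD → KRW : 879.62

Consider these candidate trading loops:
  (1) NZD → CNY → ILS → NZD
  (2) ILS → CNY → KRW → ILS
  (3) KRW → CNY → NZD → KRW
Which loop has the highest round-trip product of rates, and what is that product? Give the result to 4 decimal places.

1.0806

(1) 5.1179 × 0.49635 × 0.42539 = 1.08061
(2) 2.0827 × 179.3 × 0.0027196 = 1.01558
(3) 0.0054886 × 0.19543 × 879.62 = 0.94351
Highest is cycle (1) at 1.0806 (>1, arbitrage).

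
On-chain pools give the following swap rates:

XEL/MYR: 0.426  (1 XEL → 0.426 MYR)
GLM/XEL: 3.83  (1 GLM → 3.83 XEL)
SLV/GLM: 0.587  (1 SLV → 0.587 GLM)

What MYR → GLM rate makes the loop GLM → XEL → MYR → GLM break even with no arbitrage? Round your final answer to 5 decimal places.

Known legs of the cycle: 3.83 × 0.426 = 1.63158
For no arbitrage the full-cycle product must be 1, so the missing rate is 1 / 1.63158 ≈ 0.6129028.

0.61290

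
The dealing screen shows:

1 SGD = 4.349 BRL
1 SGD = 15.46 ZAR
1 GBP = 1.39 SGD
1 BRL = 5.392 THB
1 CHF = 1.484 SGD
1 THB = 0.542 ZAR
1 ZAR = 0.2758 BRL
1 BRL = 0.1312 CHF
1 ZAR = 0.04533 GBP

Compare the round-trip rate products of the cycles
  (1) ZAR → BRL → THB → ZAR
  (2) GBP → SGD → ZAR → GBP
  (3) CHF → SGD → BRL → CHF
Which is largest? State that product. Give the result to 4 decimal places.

(1) 0.2758 × 5.392 × 0.542 = 0.80602
(2) 1.39 × 15.46 × 0.04533 = 0.97411
(3) 1.484 × 4.349 × 0.1312 = 0.84675
Highest is cycle (2) at 0.9741 (≤1, no arbitrage).

0.9741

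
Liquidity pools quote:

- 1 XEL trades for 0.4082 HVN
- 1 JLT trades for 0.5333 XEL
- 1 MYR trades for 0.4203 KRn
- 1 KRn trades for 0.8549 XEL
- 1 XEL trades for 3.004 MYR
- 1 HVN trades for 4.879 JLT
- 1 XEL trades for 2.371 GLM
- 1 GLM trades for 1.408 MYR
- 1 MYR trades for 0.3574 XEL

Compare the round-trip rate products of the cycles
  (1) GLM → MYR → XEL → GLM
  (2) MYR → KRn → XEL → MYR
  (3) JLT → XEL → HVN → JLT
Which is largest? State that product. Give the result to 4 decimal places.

1.1931

(1) 1.408 × 0.3574 × 2.371 = 1.19313
(2) 0.4203 × 0.8549 × 3.004 = 1.07938
(3) 0.5333 × 0.4082 × 4.879 = 1.06212
Highest is cycle (1) at 1.1931 (>1, arbitrage).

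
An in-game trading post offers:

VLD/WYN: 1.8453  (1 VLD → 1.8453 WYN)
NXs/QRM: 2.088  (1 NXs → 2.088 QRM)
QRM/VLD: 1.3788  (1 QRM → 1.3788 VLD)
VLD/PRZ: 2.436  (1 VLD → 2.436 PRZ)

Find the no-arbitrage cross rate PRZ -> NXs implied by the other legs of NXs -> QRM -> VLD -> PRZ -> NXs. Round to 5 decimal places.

Known legs of the cycle: 2.088 × 1.3788 × 2.436 = 7.0130841984
For no arbitrage the full-cycle product must be 1, so the missing rate is 1 / 7.0130841984 ≈ 0.1425906.

0.14259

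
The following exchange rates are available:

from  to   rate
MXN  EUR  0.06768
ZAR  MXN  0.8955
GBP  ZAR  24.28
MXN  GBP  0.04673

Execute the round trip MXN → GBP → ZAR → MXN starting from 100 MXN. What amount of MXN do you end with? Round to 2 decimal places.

101.60

100 MXN × 0.04673 = 4.673 GBP
4.673 GBP × 24.28 = 113.46044 ZAR
113.46044 ZAR × 0.8955 = 101.60382402 MXN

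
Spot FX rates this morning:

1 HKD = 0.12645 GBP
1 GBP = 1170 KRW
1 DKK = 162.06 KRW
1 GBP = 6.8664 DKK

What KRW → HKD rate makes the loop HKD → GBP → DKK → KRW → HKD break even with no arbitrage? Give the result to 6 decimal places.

Known legs of the cycle: 0.12645 × 6.8664 × 162.06 = 140.7096127368
For no arbitrage the full-cycle product must be 1, so the missing rate is 1 / 140.7096127368 ≈ 0.00710683.

0.007107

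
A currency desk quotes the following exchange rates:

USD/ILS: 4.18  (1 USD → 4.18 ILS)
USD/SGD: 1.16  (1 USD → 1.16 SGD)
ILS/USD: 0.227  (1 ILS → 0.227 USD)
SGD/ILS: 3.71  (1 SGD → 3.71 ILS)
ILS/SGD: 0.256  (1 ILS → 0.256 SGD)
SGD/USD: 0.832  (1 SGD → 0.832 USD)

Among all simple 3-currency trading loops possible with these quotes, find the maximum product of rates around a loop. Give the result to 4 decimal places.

USD→SGD→ILS→USD: 1.16 × 3.71 × 0.227 = 0.97692
USD→ILS→SGD→USD: 4.18 × 0.256 × 0.832 = 0.89031
Maximum is USD→SGD→ILS→USD at 0.9769; no arbitrage — every cycle loses value.

0.9769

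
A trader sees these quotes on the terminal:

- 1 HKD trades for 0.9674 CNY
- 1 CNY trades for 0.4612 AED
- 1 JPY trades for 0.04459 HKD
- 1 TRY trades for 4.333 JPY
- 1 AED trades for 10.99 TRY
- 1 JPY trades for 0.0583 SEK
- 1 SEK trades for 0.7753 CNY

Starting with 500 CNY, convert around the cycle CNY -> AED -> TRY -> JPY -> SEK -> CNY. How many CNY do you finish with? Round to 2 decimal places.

500 CNY × 0.4612 = 230.6 AED
230.6 AED × 10.99 = 2534.294 TRY
2534.294 TRY × 4.333 = 10981.095902 JPY
10981.095902 JPY × 0.0583 = 640.1978910866 SEK
640.1978910866 SEK × 0.7753 = 496.34542495944098 CNY

496.35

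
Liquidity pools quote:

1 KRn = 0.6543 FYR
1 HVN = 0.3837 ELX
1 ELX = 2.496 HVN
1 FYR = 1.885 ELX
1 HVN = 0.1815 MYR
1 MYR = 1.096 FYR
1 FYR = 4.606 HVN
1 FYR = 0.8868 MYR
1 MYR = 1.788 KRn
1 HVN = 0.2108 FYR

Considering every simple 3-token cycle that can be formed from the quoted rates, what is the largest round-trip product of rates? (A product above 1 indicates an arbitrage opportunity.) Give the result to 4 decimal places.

1.0375

FYR→MYR→KRn→FYR: 0.8868 × 1.788 × 0.6543 = 1.03746
HVN→FYR→ELX→HVN: 0.2108 × 1.885 × 2.496 = 0.99181
HVN→MYR→FYR→HVN: 0.1815 × 1.096 × 4.606 = 0.91624
Maximum is FYR→MYR→KRn→FYR at 1.0375; arbitrage exists.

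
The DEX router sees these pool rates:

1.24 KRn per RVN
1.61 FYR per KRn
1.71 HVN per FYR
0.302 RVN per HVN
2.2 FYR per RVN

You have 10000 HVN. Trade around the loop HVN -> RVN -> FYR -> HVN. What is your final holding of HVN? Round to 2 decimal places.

11361.24

10000 HVN × 0.302 = 3020 RVN
3020 RVN × 2.2 = 6644 FYR
6644 FYR × 1.71 = 11361.24 HVN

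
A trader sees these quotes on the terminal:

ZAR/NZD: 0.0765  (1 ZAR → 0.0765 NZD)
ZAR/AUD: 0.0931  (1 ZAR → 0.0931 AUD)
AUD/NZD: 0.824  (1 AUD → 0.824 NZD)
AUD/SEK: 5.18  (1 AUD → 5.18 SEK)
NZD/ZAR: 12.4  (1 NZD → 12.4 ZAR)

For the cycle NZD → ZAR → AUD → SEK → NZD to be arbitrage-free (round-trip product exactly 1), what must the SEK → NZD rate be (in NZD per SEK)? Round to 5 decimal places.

0.16722

Known legs of the cycle: 12.4 × 0.0931 × 5.18 = 5.9799992
For no arbitrage the full-cycle product must be 1, so the missing rate is 1 / 5.9799992 ≈ 0.1672241.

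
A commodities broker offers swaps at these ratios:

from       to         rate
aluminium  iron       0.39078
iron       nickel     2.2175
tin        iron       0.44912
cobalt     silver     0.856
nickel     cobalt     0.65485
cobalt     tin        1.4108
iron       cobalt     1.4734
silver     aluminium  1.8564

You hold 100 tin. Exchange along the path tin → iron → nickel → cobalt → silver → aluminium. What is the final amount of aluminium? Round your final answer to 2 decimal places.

103.64

100 tin × 0.44912 = 44.912 iron
44.912 iron × 2.2175 = 99.59236 nickel
99.59236 nickel × 0.65485 = 65.218056946 cobalt
65.218056946 cobalt × 0.856 = 55.826656745776 silver
55.826656745776 silver × 1.8564 = 103.6366055828585664 aluminium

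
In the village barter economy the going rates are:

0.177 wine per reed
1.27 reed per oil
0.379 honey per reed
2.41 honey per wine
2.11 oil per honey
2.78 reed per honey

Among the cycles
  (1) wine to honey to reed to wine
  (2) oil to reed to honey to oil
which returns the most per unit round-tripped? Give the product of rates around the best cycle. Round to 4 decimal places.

1.1859

(1) 2.41 × 2.78 × 0.177 = 1.18586
(2) 1.27 × 0.379 × 2.11 = 1.01561
Highest is cycle (1) at 1.1859 (>1, arbitrage).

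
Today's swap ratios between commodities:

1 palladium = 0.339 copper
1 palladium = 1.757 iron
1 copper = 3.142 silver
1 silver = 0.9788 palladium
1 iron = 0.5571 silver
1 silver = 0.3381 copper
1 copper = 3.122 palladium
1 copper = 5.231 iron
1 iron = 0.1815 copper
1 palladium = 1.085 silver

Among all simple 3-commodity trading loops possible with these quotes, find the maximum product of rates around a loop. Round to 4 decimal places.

copper→palladium→silver→copper: 3.122 × 1.085 × 0.3381 = 1.14527
copper→silver→palladium→copper: 3.142 × 0.9788 × 0.339 = 1.04256
iron→copper→palladium→iron: 0.1815 × 3.122 × 1.757 = 0.99559
iron→silver→copper→iron: 0.5571 × 0.3381 × 5.231 = 0.98529
iron→silver→palladium→iron: 0.5571 × 0.9788 × 1.757 = 0.95807
Maximum is copper→palladium→silver→copper at 1.1453; arbitrage exists.

1.1453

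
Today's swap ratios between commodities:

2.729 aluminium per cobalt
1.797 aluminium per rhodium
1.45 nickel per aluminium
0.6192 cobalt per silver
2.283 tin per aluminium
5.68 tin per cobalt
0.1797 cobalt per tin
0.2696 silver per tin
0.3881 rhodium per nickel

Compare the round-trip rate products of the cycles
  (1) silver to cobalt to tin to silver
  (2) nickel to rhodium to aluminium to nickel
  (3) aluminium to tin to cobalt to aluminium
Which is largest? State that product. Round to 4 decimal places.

1.1196

(1) 0.6192 × 5.68 × 0.2696 = 0.94820
(2) 0.3881 × 1.797 × 1.45 = 1.01125
(3) 2.283 × 0.1797 × 2.729 = 1.11959
Highest is cycle (3) at 1.1196 (>1, arbitrage).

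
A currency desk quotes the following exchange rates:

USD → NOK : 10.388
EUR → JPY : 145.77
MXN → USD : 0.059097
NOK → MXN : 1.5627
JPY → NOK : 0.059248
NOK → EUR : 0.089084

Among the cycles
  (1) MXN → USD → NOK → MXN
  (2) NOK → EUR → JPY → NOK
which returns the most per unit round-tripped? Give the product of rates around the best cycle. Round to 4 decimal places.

0.9593

(1) 0.059097 × 10.388 × 1.5627 = 0.95934
(2) 0.089084 × 145.77 × 0.059248 = 0.76938
Highest is cycle (1) at 0.9593 (≤1, no arbitrage).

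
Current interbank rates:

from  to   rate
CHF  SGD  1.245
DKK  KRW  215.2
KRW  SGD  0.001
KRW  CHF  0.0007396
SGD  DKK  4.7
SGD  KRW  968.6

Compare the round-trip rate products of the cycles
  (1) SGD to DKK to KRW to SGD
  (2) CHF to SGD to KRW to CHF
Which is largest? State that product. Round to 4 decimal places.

(1) 4.7 × 215.2 × 0.001 = 1.01144
(2) 1.245 × 968.6 × 0.0007396 = 0.89189
Highest is cycle (1) at 1.0114 (>1, arbitrage).

1.0114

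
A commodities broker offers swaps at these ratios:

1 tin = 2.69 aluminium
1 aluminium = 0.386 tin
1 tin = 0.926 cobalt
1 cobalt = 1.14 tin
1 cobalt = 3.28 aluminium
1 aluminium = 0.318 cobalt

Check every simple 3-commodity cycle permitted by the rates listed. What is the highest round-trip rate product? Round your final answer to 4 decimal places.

1.1724

cobalt→aluminium→tin→cobalt: 3.28 × 0.386 × 0.926 = 1.17239
cobalt→tin→aluminium→cobalt: 1.14 × 2.69 × 0.318 = 0.97518
Maximum is cobalt→aluminium→tin→cobalt at 1.1724; arbitrage exists.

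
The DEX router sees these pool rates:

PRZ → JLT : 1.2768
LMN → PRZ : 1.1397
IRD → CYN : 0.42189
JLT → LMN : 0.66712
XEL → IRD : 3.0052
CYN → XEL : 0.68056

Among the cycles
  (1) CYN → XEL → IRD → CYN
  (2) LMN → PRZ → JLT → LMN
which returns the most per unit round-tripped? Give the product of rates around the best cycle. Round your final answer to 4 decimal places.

(1) 0.68056 × 3.0052 × 0.42189 = 0.86286
(2) 1.1397 × 1.2768 × 0.66712 = 0.97077
Highest is cycle (2) at 0.9708 (≤1, no arbitrage).

0.9708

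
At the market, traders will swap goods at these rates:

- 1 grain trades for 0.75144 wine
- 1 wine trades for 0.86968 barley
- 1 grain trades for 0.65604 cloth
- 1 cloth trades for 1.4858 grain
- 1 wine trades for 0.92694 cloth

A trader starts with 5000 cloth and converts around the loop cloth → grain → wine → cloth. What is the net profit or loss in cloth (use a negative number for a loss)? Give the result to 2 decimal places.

5000 cloth × 1.4858 = 7429 grain
7429 grain × 0.75144 = 5582.44776 wine
5582.44776 wine × 0.92694 = 5174.5941266544 cloth
Net change: 5174.5941266544 − 5000 = 174.5941266544 cloth

174.59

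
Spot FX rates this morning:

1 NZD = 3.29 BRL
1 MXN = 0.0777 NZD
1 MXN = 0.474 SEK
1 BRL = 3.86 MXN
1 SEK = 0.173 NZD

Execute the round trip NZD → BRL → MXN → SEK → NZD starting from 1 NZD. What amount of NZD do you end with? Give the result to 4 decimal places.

1 NZD × 3.29 = 3.29 BRL
3.29 BRL × 3.86 = 12.6994 MXN
12.6994 MXN × 0.474 = 6.0195156 SEK
6.0195156 SEK × 0.173 = 1.0413761988 NZD

1.0414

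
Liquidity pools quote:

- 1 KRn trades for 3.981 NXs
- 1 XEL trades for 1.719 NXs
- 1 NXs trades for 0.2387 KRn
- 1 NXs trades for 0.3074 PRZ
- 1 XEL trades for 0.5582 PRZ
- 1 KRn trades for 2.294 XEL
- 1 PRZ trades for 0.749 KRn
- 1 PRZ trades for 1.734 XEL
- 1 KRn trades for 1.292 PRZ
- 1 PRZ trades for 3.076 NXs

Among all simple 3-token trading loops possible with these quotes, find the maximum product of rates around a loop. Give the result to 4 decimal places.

0.9591

KRn→XEL→PRZ→KRn: 2.294 × 0.5582 × 0.749 = 0.95910
KRn→PRZ→NXs→KRn: 1.292 × 3.076 × 0.2387 = 0.94864
KRn→XEL→NXs→KRn: 2.294 × 1.719 × 0.2387 = 0.94129
KRn→NXs→PRZ→KRn: 3.981 × 0.3074 × 0.749 = 0.91660
PRZ→XEL→NXs→PRZ: 1.734 × 1.719 × 0.3074 = 0.91628
Maximum is KRn→XEL→PRZ→KRn at 0.9591; no arbitrage — every cycle loses value.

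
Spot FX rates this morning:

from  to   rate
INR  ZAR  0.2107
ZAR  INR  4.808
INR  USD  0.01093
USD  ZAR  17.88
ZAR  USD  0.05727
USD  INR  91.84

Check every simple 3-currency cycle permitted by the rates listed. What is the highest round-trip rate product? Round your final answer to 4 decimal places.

1.1082

INR→ZAR→USD→INR: 0.2107 × 0.05727 × 91.84 = 1.10821
INR→USD→ZAR→INR: 0.01093 × 17.88 × 4.808 = 0.93962
Maximum is INR→ZAR→USD→INR at 1.1082; arbitrage exists.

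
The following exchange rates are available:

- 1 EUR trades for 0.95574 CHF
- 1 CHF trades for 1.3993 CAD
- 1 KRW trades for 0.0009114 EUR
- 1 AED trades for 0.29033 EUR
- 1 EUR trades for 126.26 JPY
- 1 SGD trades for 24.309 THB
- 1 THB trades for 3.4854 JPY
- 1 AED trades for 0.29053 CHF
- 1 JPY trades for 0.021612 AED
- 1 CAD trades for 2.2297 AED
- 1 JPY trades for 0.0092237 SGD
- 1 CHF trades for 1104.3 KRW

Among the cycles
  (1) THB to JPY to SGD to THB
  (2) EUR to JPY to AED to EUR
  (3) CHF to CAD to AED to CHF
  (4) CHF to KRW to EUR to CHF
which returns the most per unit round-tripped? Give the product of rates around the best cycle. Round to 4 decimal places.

0.9619

(1) 3.4854 × 0.0092237 × 24.309 = 0.78149
(2) 126.26 × 0.021612 × 0.29033 = 0.79223
(3) 1.3993 × 2.2297 × 0.29053 = 0.90646
(4) 1104.3 × 0.0009114 × 0.95574 = 0.96191
Highest is cycle (4) at 0.9619 (≤1, no arbitrage).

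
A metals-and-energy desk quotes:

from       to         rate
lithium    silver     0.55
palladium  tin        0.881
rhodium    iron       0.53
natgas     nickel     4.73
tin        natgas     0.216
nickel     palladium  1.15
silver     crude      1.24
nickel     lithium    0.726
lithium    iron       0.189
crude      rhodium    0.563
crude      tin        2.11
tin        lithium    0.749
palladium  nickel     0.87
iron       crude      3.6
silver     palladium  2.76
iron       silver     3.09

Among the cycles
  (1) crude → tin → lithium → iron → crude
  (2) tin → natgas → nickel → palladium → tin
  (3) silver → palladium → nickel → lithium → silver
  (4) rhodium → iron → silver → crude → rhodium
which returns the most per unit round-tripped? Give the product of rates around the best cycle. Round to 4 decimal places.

1.1433

(1) 2.11 × 0.749 × 0.189 × 3.6 = 1.07530
(2) 0.216 × 4.73 × 1.15 × 0.881 = 1.03512
(3) 2.76 × 0.87 × 0.726 × 0.55 = 0.95880
(4) 0.53 × 3.09 × 1.24 × 0.563 = 1.14331
Highest is cycle (4) at 1.1433 (>1, arbitrage).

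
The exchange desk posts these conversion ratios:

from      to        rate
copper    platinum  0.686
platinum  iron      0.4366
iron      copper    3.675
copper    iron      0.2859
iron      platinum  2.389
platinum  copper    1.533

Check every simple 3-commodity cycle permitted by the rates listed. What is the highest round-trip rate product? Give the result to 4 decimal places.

platinum→iron→copper→platinum: 0.4366 × 3.675 × 0.686 = 1.10069
platinum→copper→iron→platinum: 1.533 × 0.2859 × 2.389 = 1.04706
Maximum is platinum→iron→copper→platinum at 1.1007; arbitrage exists.

1.1007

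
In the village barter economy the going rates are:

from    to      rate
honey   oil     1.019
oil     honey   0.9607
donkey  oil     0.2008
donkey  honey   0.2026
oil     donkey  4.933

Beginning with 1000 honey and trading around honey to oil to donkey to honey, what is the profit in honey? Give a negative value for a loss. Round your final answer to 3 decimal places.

1000 honey × 1.019 = 1019 oil
1019 oil × 4.933 = 5026.727 donkey
5026.727 donkey × 0.2026 = 1018.4148902 honey
Net change: 1018.4148902 − 1000 = 18.4148902 honey

18.415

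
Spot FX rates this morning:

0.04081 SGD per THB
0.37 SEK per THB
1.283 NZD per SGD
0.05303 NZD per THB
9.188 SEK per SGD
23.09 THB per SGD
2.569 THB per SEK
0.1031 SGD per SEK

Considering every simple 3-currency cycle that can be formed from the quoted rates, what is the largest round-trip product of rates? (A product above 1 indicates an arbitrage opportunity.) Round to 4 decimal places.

0.9633

THB→SGD→SEK→THB: 0.04081 × 9.188 × 2.569 = 0.96328
THB→SEK→SGD→THB: 0.37 × 0.1031 × 23.09 = 0.88081
Maximum is THB→SGD→SEK→THB at 0.9633; no arbitrage — every cycle loses value.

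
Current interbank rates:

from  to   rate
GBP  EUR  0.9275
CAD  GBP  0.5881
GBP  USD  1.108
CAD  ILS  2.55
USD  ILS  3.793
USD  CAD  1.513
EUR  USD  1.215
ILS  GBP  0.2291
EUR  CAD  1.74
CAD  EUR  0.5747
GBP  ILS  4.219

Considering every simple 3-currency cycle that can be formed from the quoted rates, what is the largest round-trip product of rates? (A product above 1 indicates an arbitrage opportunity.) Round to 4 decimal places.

EUR→USD→CAD→EUR: 1.215 × 1.513 × 0.5747 = 1.05647
GBP→USD→CAD→GBP: 1.108 × 1.513 × 0.5881 = 0.98589
GBP→USD→ILS→GBP: 1.108 × 3.793 × 0.2291 = 0.96283
EUR→CAD→GBP→EUR: 1.74 × 0.5881 × 0.9275 = 0.94911
Maximum is EUR→USD→CAD→EUR at 1.0565; arbitrage exists.

1.0565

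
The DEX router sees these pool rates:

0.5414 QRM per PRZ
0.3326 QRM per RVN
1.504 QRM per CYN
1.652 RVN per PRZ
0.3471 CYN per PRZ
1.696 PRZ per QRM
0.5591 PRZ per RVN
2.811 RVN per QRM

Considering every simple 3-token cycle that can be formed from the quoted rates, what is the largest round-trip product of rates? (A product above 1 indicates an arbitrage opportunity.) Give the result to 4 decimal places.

0.9319

RVN→QRM→PRZ→RVN: 0.3326 × 1.696 × 1.652 = 0.93188
CYN→QRM→PRZ→CYN: 1.504 × 1.696 × 0.3471 = 0.88538
RVN→PRZ→QRM→RVN: 0.5591 × 0.5414 × 2.811 = 0.85088
Maximum is RVN→QRM→PRZ→RVN at 0.9319; no arbitrage — every cycle loses value.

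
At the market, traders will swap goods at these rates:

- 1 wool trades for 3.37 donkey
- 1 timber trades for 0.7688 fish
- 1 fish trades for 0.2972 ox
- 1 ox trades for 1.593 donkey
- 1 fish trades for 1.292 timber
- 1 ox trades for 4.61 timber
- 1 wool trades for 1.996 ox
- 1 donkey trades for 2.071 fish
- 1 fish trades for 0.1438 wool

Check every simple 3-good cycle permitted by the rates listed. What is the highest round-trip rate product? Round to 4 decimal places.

1.0533

ox→timber→fish→ox: 4.61 × 0.7688 × 0.2972 = 1.05333
wool→donkey→fish→wool: 3.37 × 2.071 × 0.1438 = 1.00362
ox→donkey→fish→ox: 1.593 × 2.071 × 0.2972 = 0.98049
Maximum is ox→timber→fish→ox at 1.0533; arbitrage exists.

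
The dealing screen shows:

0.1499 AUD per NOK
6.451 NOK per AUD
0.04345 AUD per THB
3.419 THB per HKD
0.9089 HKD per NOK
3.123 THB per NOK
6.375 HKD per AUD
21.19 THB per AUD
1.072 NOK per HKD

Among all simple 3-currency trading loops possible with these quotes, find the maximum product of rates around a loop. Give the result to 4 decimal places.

1.0244

NOK→AUD→HKD→NOK: 0.1499 × 6.375 × 1.072 = 1.02442
THB→AUD→HKD→THB: 0.04345 × 6.375 × 3.419 = 0.94704
NOK→THB→AUD→NOK: 3.123 × 0.04345 × 6.451 = 0.87536
Maximum is NOK→AUD→HKD→NOK at 1.0244; arbitrage exists.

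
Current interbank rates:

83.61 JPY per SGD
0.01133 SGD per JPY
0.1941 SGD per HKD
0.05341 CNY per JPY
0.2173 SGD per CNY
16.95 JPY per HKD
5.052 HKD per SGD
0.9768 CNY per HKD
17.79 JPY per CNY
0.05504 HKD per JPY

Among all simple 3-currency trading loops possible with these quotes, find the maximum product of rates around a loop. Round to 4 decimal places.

1.0723

HKD→CNY→SGD→HKD: 0.9768 × 0.2173 × 5.052 = 1.07233
JPY→CNY→SGD→JPY: 0.05341 × 0.2173 × 83.61 = 0.97038
JPY→SGD→HKD→JPY: 0.01133 × 5.052 × 16.95 = 0.97020
JPY→HKD→CNY→JPY: 0.05504 × 0.9768 × 17.79 = 0.95645
JPY→HKD→SGD→JPY: 0.05504 × 0.1941 × 83.61 = 0.89323
Maximum is HKD→CNY→SGD→HKD at 1.0723; arbitrage exists.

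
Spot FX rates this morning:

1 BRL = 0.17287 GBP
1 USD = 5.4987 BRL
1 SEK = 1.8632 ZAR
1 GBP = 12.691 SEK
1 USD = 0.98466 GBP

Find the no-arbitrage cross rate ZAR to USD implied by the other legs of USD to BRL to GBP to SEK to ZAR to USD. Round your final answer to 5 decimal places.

Known legs of the cycle: 5.4987 × 0.17287 × 12.691 × 1.8632 = 22.4768256886113528
For no arbitrage the full-cycle product must be 1, so the missing rate is 1 / 22.4768256886113528 ≈ 0.0444903.

0.04449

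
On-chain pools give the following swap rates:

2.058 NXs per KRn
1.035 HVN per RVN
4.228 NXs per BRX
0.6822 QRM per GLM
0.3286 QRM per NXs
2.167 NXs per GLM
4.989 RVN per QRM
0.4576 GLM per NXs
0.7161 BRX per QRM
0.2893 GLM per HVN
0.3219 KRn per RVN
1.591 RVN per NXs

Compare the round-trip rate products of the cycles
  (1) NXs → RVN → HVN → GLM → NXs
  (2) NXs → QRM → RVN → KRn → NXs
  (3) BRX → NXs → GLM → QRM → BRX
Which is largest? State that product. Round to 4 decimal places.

1.0860

(1) 1.591 × 1.035 × 0.2893 × 2.167 = 1.03233
(2) 0.3286 × 4.989 × 0.3219 × 2.058 = 1.08604
(3) 4.228 × 0.4576 × 0.6822 × 0.7161 = 0.94516
Highest is cycle (2) at 1.0860 (>1, arbitrage).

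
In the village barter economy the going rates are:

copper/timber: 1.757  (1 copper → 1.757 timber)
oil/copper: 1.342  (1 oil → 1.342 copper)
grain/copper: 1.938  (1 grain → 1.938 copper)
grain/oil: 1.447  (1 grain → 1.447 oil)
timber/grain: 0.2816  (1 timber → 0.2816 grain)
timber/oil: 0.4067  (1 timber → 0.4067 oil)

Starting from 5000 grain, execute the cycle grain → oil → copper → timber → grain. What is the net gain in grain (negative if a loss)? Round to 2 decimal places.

5000 grain × 1.447 = 7235 oil
7235 oil × 1.342 = 9709.37 copper
9709.37 copper × 1.757 = 17059.36309 timber
17059.36309 timber × 0.2816 = 4803.916646144 grain
Net change: 4803.916646144 − 5000 = -196.083353856 grain

-196.08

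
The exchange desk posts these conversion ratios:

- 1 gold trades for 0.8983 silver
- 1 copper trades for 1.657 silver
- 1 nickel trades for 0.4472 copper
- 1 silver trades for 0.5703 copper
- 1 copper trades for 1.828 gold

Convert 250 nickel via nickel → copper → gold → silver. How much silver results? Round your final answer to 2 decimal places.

183.59

250 nickel × 0.4472 = 111.8 copper
111.8 copper × 1.828 = 204.3704 gold
204.3704 gold × 0.8983 = 183.58593032 silver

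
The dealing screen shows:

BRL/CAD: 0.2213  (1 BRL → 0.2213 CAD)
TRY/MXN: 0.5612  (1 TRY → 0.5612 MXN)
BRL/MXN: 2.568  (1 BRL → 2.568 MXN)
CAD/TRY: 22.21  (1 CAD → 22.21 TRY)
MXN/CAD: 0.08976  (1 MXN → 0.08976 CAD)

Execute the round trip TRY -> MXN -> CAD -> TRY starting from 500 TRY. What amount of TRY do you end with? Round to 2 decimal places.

500 TRY × 0.5612 = 280.6 MXN
280.6 MXN × 0.08976 = 25.186656 CAD
25.186656 CAD × 22.21 = 559.39562976 TRY

559.40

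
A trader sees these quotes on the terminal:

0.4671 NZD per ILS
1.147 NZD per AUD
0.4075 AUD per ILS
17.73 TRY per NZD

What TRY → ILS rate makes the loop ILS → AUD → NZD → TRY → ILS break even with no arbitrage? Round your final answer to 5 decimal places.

0.12067

Known legs of the cycle: 0.4075 × 1.147 × 17.73 = 8.287046325
For no arbitrage the full-cycle product must be 1, so the missing rate is 1 / 8.287046325 ≈ 0.1206703.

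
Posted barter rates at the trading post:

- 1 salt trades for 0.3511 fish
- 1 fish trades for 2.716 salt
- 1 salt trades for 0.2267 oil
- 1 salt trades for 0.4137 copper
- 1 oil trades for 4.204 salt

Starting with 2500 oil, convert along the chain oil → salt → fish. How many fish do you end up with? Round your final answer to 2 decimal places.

3690.06

2500 oil × 4.204 = 10510 salt
10510 salt × 0.3511 = 3690.061 fish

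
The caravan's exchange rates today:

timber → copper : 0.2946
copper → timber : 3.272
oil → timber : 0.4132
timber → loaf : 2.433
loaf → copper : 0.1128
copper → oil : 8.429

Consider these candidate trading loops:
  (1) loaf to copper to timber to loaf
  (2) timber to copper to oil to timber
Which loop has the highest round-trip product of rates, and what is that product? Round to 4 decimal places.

1.0261

(1) 0.1128 × 3.272 × 2.433 = 0.89798
(2) 0.2946 × 8.429 × 0.4132 = 1.02605
Highest is cycle (2) at 1.0261 (>1, arbitrage).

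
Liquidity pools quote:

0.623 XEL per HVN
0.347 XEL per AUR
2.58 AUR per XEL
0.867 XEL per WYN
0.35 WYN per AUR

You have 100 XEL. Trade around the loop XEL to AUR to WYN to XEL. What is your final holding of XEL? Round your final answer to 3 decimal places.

100 XEL × 2.58 = 258 AUR
258 AUR × 0.35 = 90.3 WYN
90.3 WYN × 0.867 = 78.2901 XEL

78.290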